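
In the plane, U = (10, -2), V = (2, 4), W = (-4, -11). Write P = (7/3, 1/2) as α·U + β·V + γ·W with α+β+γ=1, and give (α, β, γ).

(1/6, 2/3, 1/6)

Signed area of the reference triangle: [UVW] = ½·(10·(4−(-11)) + 2·(-11−(-2)) + (-4)·(-2−4)) = ½·(150 − 18 + 24) = 78.
[PVW] = ½·((7/3)·(4−(-11)) + 2·(-11−(1/2)) + (-4)·(1/2−4)) = ½·(35 − 23 + 14) = 13, so the U-coordinate is 13/78 = 1/6.
[UPW] = ½·(10·(1/2−(-11)) + (7/3)·(-11−(-2)) + (-4)·(-2−(1/2))) = ½·(115 − 21 + 10) = 52, so the V-coordinate is 2/3.
[UVP] = ½·(10·(4−(1/2)) + 2·(1/2−(-2)) + (7/3)·(-2−4)) = ½·(35 + 5 − 14) = 13, so the W-coordinate is 1/6.
Check: 1/6 + 2/3 + 1/6 = 1.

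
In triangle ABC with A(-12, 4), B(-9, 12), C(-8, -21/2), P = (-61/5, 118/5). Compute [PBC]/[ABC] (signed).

4/5

[ABC] = ½·((-12)·(12−(-21/2)) + (-9)·(-21/2−4) + (-8)·(4−12)) = ½·(-270 + 261/2 + 64) = -151/4.
[PBC] = ½·((-61/5)·(12−(-21/2)) + (-9)·(-21/2−(118/5)) + (-8)·(118/5−12)) = ½·(-549/2 + 3069/10 − 464/5) = -151/5, so the ratio is (-151/5)/(-151/4) = 4/5.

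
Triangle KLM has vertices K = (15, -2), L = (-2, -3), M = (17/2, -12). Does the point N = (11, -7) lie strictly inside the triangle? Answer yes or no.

Barycentric coordinates of N: (50/109, 5/109, 54/109).
The three coordinates are positive, positive, positive; a point is interior exactly when all three are positive.

yes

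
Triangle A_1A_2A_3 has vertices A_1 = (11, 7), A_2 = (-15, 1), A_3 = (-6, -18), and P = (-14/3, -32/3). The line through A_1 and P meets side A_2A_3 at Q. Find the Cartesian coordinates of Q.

Barycentric coordinates of P with respect to A_1A_2A_3: (1/6, 1/6, 2/3).
On side A_2A_3 the A_1-coordinate is zero; dropping P's A_1-weight 1/6 and renormalizing the remaining 1/6 : 2/3 gives weights 1/5, 4/5 on A_2, A_3.
Q = (1/5)·(-15, 1) + (4/5)·(-6, -18) = (-39/5, -71/5).

(-39/5, -71/5)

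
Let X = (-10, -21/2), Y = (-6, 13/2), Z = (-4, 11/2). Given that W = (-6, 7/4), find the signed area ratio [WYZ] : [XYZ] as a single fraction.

[XYZ] = ½·((-10)·(13/2−(11/2)) + (-6)·(11/2−(-21/2)) + (-4)·(-21/2−(13/2))) = ½·(-10 − 96 + 68) = -19.
[WYZ] = ½·((-6)·(13/2−(11/2)) + (-6)·(11/2−(7/4)) + (-4)·(7/4−(13/2))) = ½·(-6 − 45/2 + 19) = -19/4, so the ratio is (-19/4)/(-19) = 1/4.

1/4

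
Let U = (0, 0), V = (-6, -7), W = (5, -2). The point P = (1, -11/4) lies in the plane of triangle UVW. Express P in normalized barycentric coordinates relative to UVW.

Signed area of the reference triangle: [UVW] = ½·(0·(-7−(-2)) + (-6)·(-2−0) + 5·(0−(-7))) = ½·(0 + 12 + 35) = 47/2.
[PVW] = ½·(1·(-7−(-2)) + (-6)·(-2−(-11/4)) + 5·(-11/4−(-7))) = ½·(-5 − 9/2 + 85/4) = 47/8, so the U-coordinate is (47/8)/(47/2) = 1/4.
[UPW] = ½·(0·(-11/4−(-2)) + 1·(-2−0) + 5·(0−(-11/4))) = ½·(0 − 2 + 55/4) = 47/8, so the V-coordinate is 1/4.
[UVP] = ½·(0·(-7−(-11/4)) + (-6)·(-11/4−0) + 1·(0−(-7))) = ½·(0 + 33/2 + 7) = 47/4, so the W-coordinate is 1/2.

(1/4, 1/4, 1/2)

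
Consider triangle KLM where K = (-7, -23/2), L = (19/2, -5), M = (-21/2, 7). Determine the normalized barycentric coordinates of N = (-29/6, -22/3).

(2/3, 1/6, 1/6)

Signed area of the reference triangle: [KLM] = ½·((-7)·(-5−7) + (19/2)·(7−(-23/2)) + (-21/2)·(-23/2−(-5))) = ½·(84 + 703/4 + 273/4) = 164.
[NLM] = ½·((-29/6)·(-5−7) + (19/2)·(7−(-22/3)) + (-21/2)·(-22/3−(-5))) = ½·(58 + 817/6 + 49/2) = 328/3, so the K-coordinate is (328/3)/164 = 2/3.
[KNM] = ½·((-7)·(-22/3−7) + (-29/6)·(7−(-23/2)) + (-21/2)·(-23/2−(-22/3))) = ½·(301/3 − 1073/12 + 175/4) = 82/3, so the L-coordinate is 1/6.
[KLN] = ½·((-7)·(-5−(-22/3)) + (19/2)·(-22/3−(-23/2)) + (-29/6)·(-23/2−(-5))) = ½·(-49/3 + 475/12 + 377/12) = 82/3, so the M-coordinate is 1/6.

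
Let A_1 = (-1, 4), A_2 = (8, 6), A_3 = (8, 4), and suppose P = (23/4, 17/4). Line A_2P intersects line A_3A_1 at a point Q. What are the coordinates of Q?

Barycentric coordinates of P with respect to A_1A_2A_3: (1/4, 1/8, 5/8).
On side A_3A_1 the A_2-coordinate is zero; dropping P's A_2-weight 1/8 and renormalizing the remaining 5/8 : 1/4 gives weights 5/7, 2/7 on A_3, A_1.
Q = (5/7)·(8, 4) + (2/7)·(-1, 4) = (38/7, 4).

(38/7, 4)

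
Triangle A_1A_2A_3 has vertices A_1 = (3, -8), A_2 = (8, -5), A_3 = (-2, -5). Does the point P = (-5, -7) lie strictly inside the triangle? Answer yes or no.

no

Barycentric coordinates of P: (2/3, -19/30, 29/30).
The three coordinates are positive, negative, positive; a point is interior exactly when all three are positive.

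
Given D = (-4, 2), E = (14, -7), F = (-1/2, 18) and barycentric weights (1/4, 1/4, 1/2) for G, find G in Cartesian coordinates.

G = (1/4)·D + (1/4)·E + (1/2)·F.
x-coordinate: (1/4)·(-4) + (1/4)·14 + (1/2)·(-1/2) = 9/4.
y-coordinate: (1/4)·2 + (1/4)·(-7) + (1/2)·18 = 31/4.

(9/4, 31/4)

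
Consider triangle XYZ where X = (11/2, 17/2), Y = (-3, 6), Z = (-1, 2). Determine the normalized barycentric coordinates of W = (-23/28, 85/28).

(1/14, 1/7, 11/14)

Signed area of the reference triangle: [XYZ] = ½·((11/2)·(6−2) + (-3)·(2−(17/2)) + (-1)·(17/2−6)) = ½·(22 + 39/2 − 5/2) = 39/2.
[WYZ] = ½·((-23/28)·(6−2) + (-3)·(2−(85/28)) + (-1)·(85/28−6)) = ½·(-23/7 + 87/28 + 83/28) = 39/28, so the X-coordinate is (39/28)/(39/2) = 1/14.
[XWZ] = ½·((11/2)·(85/28−2) + (-23/28)·(2−(17/2)) + (-1)·(17/2−(85/28))) = ½·(319/56 + 299/56 − 153/28) = 39/14, so the Y-coordinate is 1/7.
[XYW] = ½·((11/2)·(6−(85/28)) + (-3)·(85/28−(17/2)) + (-23/28)·(17/2−6)) = ½·(913/56 + 459/28 − 115/56) = 429/28, so the Z-coordinate is 11/14.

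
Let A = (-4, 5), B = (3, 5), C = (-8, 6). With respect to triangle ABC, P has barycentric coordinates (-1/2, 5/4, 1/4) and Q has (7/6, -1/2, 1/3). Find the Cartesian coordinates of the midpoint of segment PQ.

Barycentric coordinates of the midpoint are the average: (1/3, 3/8, 7/24).
Converting: (1/3)·A + (3/8)·B + (7/24)·C = (-61/24, 127/24).

(-61/24, 127/24)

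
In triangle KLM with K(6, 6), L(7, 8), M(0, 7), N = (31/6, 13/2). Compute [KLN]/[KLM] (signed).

[KLM] = ½·(6·(8−7) + 7·(7−6) + 0·(6−8)) = ½·(6 + 7 + 0) = 13/2.
[KLN] = ½·(6·(8−(13/2)) + 7·(13/2−6) + (31/6)·(6−8)) = ½·(9 + 7/2 − 31/3) = 13/12, so the ratio is (13/12)/(13/2) = 1/6.

1/6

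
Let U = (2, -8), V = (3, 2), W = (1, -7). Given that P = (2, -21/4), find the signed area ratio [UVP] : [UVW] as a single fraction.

1/4

[UVW] = ½·(2·(2−(-7)) + 3·(-7−(-8)) + 1·(-8−2)) = ½·(18 + 3 − 10) = 11/2.
[UVP] = ½·(2·(2−(-21/4)) + 3·(-21/4−(-8)) + 2·(-8−2)) = ½·(29/2 + 33/4 − 20) = 11/8, so the ratio is (11/8)/(11/2) = 1/4.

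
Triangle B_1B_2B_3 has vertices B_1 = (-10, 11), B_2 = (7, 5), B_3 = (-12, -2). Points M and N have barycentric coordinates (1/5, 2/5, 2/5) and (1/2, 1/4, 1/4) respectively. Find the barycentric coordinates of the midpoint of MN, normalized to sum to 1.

(7/20, 13/40, 13/40)

Since both coordinate triples sum to 1, the midpoint's barycentrics are the componentwise average.
(1/5+1/2)/2 = 7/20; similarly 13/40 and 13/40.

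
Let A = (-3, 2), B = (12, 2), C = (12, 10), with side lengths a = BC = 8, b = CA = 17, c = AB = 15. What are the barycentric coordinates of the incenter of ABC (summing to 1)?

(1/5, 17/40, 3/8)

The incenter has barycentric coordinates proportional to the opposite side lengths: (8 : 17 : 15).
Normalizing by 8+17+15 = 40 gives (1/5, 17/40, 3/8).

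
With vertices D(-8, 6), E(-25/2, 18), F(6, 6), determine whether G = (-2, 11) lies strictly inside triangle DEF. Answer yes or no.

yes

Barycentric coordinates of G: (1/48, 5/12, 9/16).
The three coordinates are positive, positive, positive; a point is interior exactly when all three are positive.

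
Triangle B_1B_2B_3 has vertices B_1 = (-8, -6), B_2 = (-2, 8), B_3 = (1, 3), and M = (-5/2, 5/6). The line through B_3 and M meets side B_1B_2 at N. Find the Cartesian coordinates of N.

(-6, -4/3)

Barycentric coordinates of M with respect to B_1B_2B_3: (1/3, 1/6, 1/2).
On side B_1B_2 the B_3-coordinate is zero; dropping M's B_3-weight 1/2 and renormalizing the remaining 1/3 : 1/6 gives weights 2/3, 1/3 on B_1, B_2.
N = (2/3)·(-8, -6) + (1/3)·(-2, 8) = (-6, -4/3).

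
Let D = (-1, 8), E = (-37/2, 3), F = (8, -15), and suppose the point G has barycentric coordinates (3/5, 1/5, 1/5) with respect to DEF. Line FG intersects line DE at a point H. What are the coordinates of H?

(-43/8, 27/4)

Line FG meets DE where the F-coordinate vanishes; zeroing G's F-weight and renormalizing leaves D, E-weights 3/5 : 1/5 → (3/4, 1/4).
So H = (3/4)·D + (1/4)·E = (-43/8, 27/4).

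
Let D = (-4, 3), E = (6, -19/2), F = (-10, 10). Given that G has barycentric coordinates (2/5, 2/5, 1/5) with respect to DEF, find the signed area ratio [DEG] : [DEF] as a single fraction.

1/5

The signed ratio [DEG]/[DEF] equals the barycentric coordinate of G at vertex F, which is 1/5.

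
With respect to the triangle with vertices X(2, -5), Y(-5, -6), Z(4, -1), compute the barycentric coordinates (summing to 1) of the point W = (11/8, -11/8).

(-3/8, 3/8, 1)

Signed area of the reference triangle: [XYZ] = ½·(2·(-6−(-1)) + (-5)·(-1−(-5)) + 4·(-5−(-6))) = ½·(-10 − 20 + 4) = -13.
[WYZ] = ½·((11/8)·(-6−(-1)) + (-5)·(-1−(-11/8)) + 4·(-11/8−(-6))) = ½·(-55/8 − 15/8 + 37/2) = 39/8, so the X-coordinate is (39/8)/(-13) = -3/8.
[XWZ] = ½·(2·(-11/8−(-1)) + (11/8)·(-1−(-5)) + 4·(-5−(-11/8))) = ½·(-3/4 + 11/2 − 29/2) = -39/8, so the Y-coordinate is 3/8.
[XYW] = ½·(2·(-6−(-11/8)) + (-5)·(-11/8−(-5)) + (11/8)·(-5−(-6))) = ½·(-37/4 − 145/8 + 11/8) = -13, so the Z-coordinate is 1.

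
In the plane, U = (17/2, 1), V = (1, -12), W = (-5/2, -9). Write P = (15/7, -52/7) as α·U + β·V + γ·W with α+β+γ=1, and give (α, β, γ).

(2/7, 3/7, 2/7)

Signed area of the reference triangle: [UVW] = ½·((17/2)·(-12−(-9)) + 1·(-9−1) + (-5/2)·(1−(-12))) = ½·(-51/2 − 10 − 65/2) = -34.
[PVW] = ½·((15/7)·(-12−(-9)) + 1·(-9−(-52/7)) + (-5/2)·(-52/7−(-12))) = ½·(-45/7 − 11/7 − 80/7) = -68/7, so the U-coordinate is (-68/7)/(-34) = 2/7.
[UPW] = ½·((17/2)·(-52/7−(-9)) + (15/7)·(-9−1) + (-5/2)·(1−(-52/7))) = ½·(187/14 − 150/7 − 295/14) = -102/7, so the V-coordinate is 3/7.
[UVP] = ½·((17/2)·(-12−(-52/7)) + 1·(-52/7−1) + (15/7)·(1−(-12))) = ½·(-272/7 − 59/7 + 195/7) = -68/7, so the W-coordinate is 2/7.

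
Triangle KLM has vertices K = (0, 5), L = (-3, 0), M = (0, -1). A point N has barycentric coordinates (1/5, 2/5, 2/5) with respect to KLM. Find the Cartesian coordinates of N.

N = (1/5)·K + (2/5)·L + (2/5)·M.
x-coordinate: (1/5)·0 + (2/5)·(-3) + (2/5)·0 = -6/5.
y-coordinate: (1/5)·5 + (2/5)·0 + (2/5)·(-1) = 3/5.

(-6/5, 3/5)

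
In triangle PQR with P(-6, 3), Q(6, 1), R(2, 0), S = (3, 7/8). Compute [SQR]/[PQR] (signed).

[PQR] = ½·((-6)·(1−0) + 6·(0−3) + 2·(3−1)) = ½·(-6 − 18 + 4) = -10.
[SQR] = ½·(3·(1−0) + 6·(0−(7/8)) + 2·(7/8−1)) = ½·(3 − 21/4 − 1/4) = -5/4, so the ratio is (-5/4)/(-10) = 1/8.

1/8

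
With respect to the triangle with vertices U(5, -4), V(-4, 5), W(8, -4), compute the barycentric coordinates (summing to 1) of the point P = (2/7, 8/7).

Signed area of the reference triangle: [UVW] = ½·(5·(5−(-4)) + (-4)·(-4−(-4)) + 8·(-4−5)) = ½·(45 + 0 − 72) = -27/2.
[PVW] = ½·((2/7)·(5−(-4)) + (-4)·(-4−(8/7)) + 8·(8/7−5)) = ½·(18/7 + 144/7 − 216/7) = -27/7, so the U-coordinate is (-27/7)/(-27/2) = 2/7.
[UPW] = ½·(5·(8/7−(-4)) + (2/7)·(-4−(-4)) + 8·(-4−(8/7))) = ½·(180/7 + 0 − 288/7) = -54/7, so the V-coordinate is 4/7.
[UVP] = ½·(5·(5−(8/7)) + (-4)·(8/7−(-4)) + (2/7)·(-4−5)) = ½·(135/7 − 144/7 − 18/7) = -27/14, so the W-coordinate is 1/7.
Check: 2/7 + 4/7 + 1/7 = 1.

(2/7, 4/7, 1/7)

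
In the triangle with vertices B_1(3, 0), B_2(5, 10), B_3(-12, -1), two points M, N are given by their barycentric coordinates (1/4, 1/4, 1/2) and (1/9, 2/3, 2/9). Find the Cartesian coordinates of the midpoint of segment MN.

(-3/2, 38/9)

Barycentric coordinates of the midpoint are the average: (13/72, 11/24, 13/36).
Converting: (13/72)·B_1 + (11/24)·B_2 + (13/36)·B_3 = (-3/2, 38/9).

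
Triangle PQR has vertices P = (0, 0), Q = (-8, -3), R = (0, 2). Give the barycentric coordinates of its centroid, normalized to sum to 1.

(1/3, 1/3, 1/3)

The centroid is the average of the vertices, so each weight is 1/3.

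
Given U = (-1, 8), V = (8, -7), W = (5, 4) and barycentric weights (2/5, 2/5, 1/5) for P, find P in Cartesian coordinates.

(19/5, 6/5)

P = (2/5)·U + (2/5)·V + (1/5)·W.
x-coordinate: (2/5)·(-1) + (2/5)·8 + (1/5)·5 = 19/5.
y-coordinate: (2/5)·8 + (2/5)·(-7) + (1/5)·4 = 6/5.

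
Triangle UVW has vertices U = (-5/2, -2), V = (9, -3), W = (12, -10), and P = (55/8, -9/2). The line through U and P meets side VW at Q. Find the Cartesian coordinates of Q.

(10, -16/3)

Barycentric coordinates of P with respect to UVW: (1/4, 1/2, 1/4).
On side VW the U-coordinate is zero; dropping P's U-weight 1/4 and renormalizing the remaining 1/2 : 1/4 gives weights 2/3, 1/3 on V, W.
Q = (2/3)·(9, -3) + (1/3)·(12, -10) = (10, -16/3).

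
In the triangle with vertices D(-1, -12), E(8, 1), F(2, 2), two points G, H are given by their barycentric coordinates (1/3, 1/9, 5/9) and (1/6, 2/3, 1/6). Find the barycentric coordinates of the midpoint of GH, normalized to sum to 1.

Since both coordinate triples sum to 1, the midpoint's barycentrics are the componentwise average.
(1/3+1/6)/2 = 1/4; similarly 7/18 and 13/36.

(1/4, 7/18, 13/36)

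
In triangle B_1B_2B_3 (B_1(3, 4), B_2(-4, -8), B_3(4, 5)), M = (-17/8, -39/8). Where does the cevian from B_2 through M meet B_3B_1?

(7/2, 9/2)

Barycentric coordinates of M with respect to B_1B_2B_3: (1/8, 3/4, 1/8).
On side B_3B_1 the B_2-coordinate is zero; dropping M's B_2-weight 3/4 and renormalizing the remaining 1/8 : 1/8 gives weights 1/2, 1/2 on B_3, B_1.
N = (1/2)·(4, 5) + (1/2)·(3, 4) = (7/2, 9/2).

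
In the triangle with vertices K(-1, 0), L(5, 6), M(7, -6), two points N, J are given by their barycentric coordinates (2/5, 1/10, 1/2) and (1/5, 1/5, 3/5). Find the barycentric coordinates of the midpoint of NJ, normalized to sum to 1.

(3/10, 3/20, 11/20)

Since both coordinate triples sum to 1, the midpoint's barycentrics are the componentwise average.
(2/5+1/5)/2 = 3/10; similarly 3/20 and 11/20.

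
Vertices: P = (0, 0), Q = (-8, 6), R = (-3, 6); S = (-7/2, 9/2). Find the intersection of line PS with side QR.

Barycentric coordinates of S with respect to PQR: (1/4, 1/4, 1/2).
On side QR the P-coordinate is zero; dropping S's P-weight 1/4 and renormalizing the remaining 1/4 : 1/2 gives weights 1/3, 2/3 on Q, R.
T = (1/3)·(-8, 6) + (2/3)·(-3, 6) = (-14/3, 6).

(-14/3, 6)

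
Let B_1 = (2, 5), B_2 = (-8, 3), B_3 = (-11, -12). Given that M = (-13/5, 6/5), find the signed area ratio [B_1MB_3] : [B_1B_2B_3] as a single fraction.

1/5

[B_1B_2B_3] = ½·(2·(3−(-12)) + (-8)·(-12−5) + (-11)·(5−3)) = ½·(30 + 136 − 22) = 72.
[B_1MB_3] = ½·(2·(6/5−(-12)) + (-13/5)·(-12−5) + (-11)·(5−(6/5))) = ½·(132/5 + 221/5 − 209/5) = 72/5, so the ratio is (72/5)/72 = 1/5.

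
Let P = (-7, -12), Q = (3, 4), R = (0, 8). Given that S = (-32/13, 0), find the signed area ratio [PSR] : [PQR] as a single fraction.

[PQR] = ½·((-7)·(4−8) + 3·(8−(-12)) + 0·(-12−4)) = ½·(28 + 60 + 0) = 44.
[PSR] = ½·((-7)·(0−8) + (-32/13)·(8−(-12)) + 0·(-12−0)) = ½·(56 − 640/13 + 0) = 44/13, so the ratio is (44/13)/44 = 1/13.

1/13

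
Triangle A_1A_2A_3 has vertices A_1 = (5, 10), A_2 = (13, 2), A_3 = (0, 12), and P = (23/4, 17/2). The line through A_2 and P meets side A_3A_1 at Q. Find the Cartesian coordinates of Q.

Barycentric coordinates of P with respect to A_1A_2A_3: (1/2, 1/4, 1/4).
On side A_3A_1 the A_2-coordinate is zero; dropping P's A_2-weight 1/4 and renormalizing the remaining 1/4 : 1/2 gives weights 1/3, 2/3 on A_3, A_1.
Q = (1/3)·(0, 12) + (2/3)·(5, 10) = (10/3, 32/3).

(10/3, 32/3)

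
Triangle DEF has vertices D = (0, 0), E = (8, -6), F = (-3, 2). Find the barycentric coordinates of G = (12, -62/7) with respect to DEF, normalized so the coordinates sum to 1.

(2/7, 9/7, -4/7)

Signed area of the reference triangle: [DEF] = ½·(0·(-6−2) + 8·(2−0) + (-3)·(0−(-6))) = ½·(0 + 16 − 18) = -1.
[GEF] = ½·(12·(-6−2) + 8·(2−(-62/7)) + (-3)·(-62/7−(-6))) = ½·(-96 + 608/7 + 60/7) = -2/7, so the D-coordinate is (-2/7)/(-1) = 2/7.
[DGF] = ½·(0·(-62/7−2) + 12·(2−0) + (-3)·(0−(-62/7))) = ½·(0 + 24 − 186/7) = -9/7, so the E-coordinate is 9/7.
[DEG] = ½·(0·(-6−(-62/7)) + 8·(-62/7−0) + 12·(0−(-6))) = ½·(0 − 496/7 + 72) = 4/7, so the F-coordinate is -4/7.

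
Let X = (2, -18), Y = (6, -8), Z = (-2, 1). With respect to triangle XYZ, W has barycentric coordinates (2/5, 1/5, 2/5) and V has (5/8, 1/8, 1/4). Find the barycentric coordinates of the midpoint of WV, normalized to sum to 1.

Since both coordinate triples sum to 1, the midpoint's barycentrics are the componentwise average.
(2/5+5/8)/2 = 41/80; similarly 13/80 and 13/40.

(41/80, 13/80, 13/40)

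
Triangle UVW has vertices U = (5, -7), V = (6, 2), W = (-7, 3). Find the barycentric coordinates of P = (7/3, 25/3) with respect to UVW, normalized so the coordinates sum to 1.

Signed area of the reference triangle: [UVW] = ½·(5·(2−3) + 6·(3−(-7)) + (-7)·(-7−2)) = ½·(-5 + 60 + 63) = 59.
[PVW] = ½·((7/3)·(2−3) + 6·(3−(25/3)) + (-7)·(25/3−2)) = ½·(-7/3 − 32 − 133/3) = -118/3, so the U-coordinate is (-118/3)/59 = -2/3.
[UPW] = ½·(5·(25/3−3) + (7/3)·(3−(-7)) + (-7)·(-7−(25/3))) = ½·(80/3 + 70/3 + 322/3) = 236/3, so the V-coordinate is 4/3.
[UVP] = ½·(5·(2−(25/3)) + 6·(25/3−(-7)) + (7/3)·(-7−2)) = ½·(-95/3 + 92 − 21) = 59/3, so the W-coordinate is 1/3.
Check: -2/3 + 4/3 + 1/3 = 1.

(-2/3, 4/3, 1/3)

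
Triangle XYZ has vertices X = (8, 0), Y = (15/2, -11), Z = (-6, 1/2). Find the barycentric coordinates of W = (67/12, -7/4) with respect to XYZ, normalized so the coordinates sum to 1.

Signed area of the reference triangle: [XYZ] = ½·(8·(-11−(1/2)) + (15/2)·(1/2−0) + (-6)·(0−(-11))) = ½·(-92 + 15/4 − 66) = -617/8.
[WYZ] = ½·((67/12)·(-11−(1/2)) + (15/2)·(1/2−(-7/4)) + (-6)·(-7/4−(-11))) = ½·(-1541/24 + 135/8 − 111/2) = -617/12, so the X-coordinate is (-617/12)/(-617/8) = 2/3.
[XWZ] = ½·(8·(-7/4−(1/2)) + (67/12)·(1/2−0) + (-6)·(0−(-7/4))) = ½·(-18 + 67/24 − 21/2) = -617/48, so the Y-coordinate is 1/6.
[XYW] = ½·(8·(-11−(-7/4)) + (15/2)·(-7/4−0) + (67/12)·(0−(-11))) = ½·(-74 − 105/8 + 737/12) = -617/48, so the Z-coordinate is 1/6.

(2/3, 1/6, 1/6)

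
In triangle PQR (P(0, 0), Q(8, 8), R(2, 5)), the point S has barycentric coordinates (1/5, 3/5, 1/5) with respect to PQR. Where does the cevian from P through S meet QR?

Line PS meets QR where the P-coordinate vanishes; zeroing S's P-weight and renormalizing leaves Q, R-weights 3/5 : 1/5 → (3/4, 1/4).
So T = (3/4)·Q + (1/4)·R = (13/2, 29/4).

(13/2, 29/4)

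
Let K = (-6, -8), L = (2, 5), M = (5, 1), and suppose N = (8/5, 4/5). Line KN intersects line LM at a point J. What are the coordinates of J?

Barycentric coordinates of N with respect to KLM: (1/5, 2/5, 2/5).
On side LM the K-coordinate is zero; dropping N's K-weight 1/5 and renormalizing the remaining 2/5 : 2/5 gives weights 1/2, 1/2 on L, M.
J = (1/2)·(2, 5) + (1/2)·(5, 1) = (7/2, 3).

(7/2, 3)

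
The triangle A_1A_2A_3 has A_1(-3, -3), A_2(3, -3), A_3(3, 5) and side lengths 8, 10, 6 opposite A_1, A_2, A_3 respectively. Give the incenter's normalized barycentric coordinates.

(1/3, 5/12, 1/4)

The incenter has barycentric coordinates proportional to the opposite side lengths: (8 : 10 : 6).
Normalizing by 8+10+6 = 24 gives (1/3, 5/12, 1/4).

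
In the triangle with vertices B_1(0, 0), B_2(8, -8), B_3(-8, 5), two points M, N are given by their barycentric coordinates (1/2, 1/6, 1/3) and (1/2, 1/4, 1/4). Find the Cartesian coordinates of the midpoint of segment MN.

(-2/3, -5/24)

Barycentric coordinates of the midpoint are the average: (1/2, 5/24, 7/24).
Converting: (1/2)·B_1 + (5/24)·B_2 + (7/24)·B_3 = (-2/3, -5/24).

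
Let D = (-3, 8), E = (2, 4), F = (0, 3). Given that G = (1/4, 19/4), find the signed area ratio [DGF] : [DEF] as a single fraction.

[DEF] = ½·((-3)·(4−3) + 2·(3−8) + 0·(8−4)) = ½·(-3 − 10 + 0) = -13/2.
[DGF] = ½·((-3)·(19/4−3) + (1/4)·(3−8) + 0·(8−(19/4))) = ½·(-21/4 − 5/4 + 0) = -13/4, so the ratio is (-13/4)/(-13/2) = 1/2.

1/2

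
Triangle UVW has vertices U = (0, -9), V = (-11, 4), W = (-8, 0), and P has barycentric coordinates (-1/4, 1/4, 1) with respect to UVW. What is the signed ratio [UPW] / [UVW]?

The signed ratio [UPW]/[UVW] equals the barycentric coordinate of P at vertex V, which is 1/4.

1/4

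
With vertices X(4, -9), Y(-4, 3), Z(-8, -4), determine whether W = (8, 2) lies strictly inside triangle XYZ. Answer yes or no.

Barycentric coordinates of W: (11/13, 19/13, -17/13).
The three coordinates are positive, positive, negative; a point is interior exactly when all three are positive.

no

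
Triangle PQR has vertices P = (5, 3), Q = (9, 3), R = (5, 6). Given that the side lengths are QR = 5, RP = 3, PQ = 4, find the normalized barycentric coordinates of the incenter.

The incenter has barycentric coordinates proportional to the opposite side lengths: (5 : 3 : 4).
Normalizing by 5+3+4 = 12 gives (5/12, 1/4, 1/3).

(5/12, 1/4, 1/3)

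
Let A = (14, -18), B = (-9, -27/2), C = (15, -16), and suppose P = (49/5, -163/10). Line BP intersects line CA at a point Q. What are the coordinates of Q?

(29/2, -17)

Barycentric coordinates of P with respect to ABC: (2/5, 1/5, 2/5).
On side CA the B-coordinate is zero; dropping P's B-weight 1/5 and renormalizing the remaining 2/5 : 2/5 gives weights 1/2, 1/2 on C, A.
Q = (1/2)·(15, -16) + (1/2)·(14, -18) = (29/2, -17).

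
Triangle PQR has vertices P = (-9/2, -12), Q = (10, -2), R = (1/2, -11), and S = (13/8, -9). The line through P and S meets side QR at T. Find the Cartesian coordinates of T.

(11/3, -8)

Barycentric coordinates of S with respect to PQR: (1/4, 1/4, 1/2).
On side QR the P-coordinate is zero; dropping S's P-weight 1/4 and renormalizing the remaining 1/4 : 1/2 gives weights 1/3, 2/3 on Q, R.
T = (1/3)·(10, -2) + (2/3)·(1/2, -11) = (11/3, -8).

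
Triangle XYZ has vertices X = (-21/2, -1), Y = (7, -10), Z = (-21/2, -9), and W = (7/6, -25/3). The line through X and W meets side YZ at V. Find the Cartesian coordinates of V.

(7/2, -49/5)

Barycentric coordinates of W with respect to XYZ: (1/6, 2/3, 1/6).
On side YZ the X-coordinate is zero; dropping W's X-weight 1/6 and renormalizing the remaining 2/3 : 1/6 gives weights 4/5, 1/5 on Y, Z.
V = (4/5)·(7, -10) + (1/5)·(-21/2, -9) = (7/2, -49/5).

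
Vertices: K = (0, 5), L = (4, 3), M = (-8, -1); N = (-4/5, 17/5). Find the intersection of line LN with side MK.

(-2, 7/2)

Barycentric coordinates of N with respect to KLM: (3/5, 1/5, 1/5).
On side MK the L-coordinate is zero; dropping N's L-weight 1/5 and renormalizing the remaining 1/5 : 3/5 gives weights 1/4, 3/4 on M, K.
J = (1/4)·(-8, -1) + (3/4)·(0, 5) = (-2, 7/2).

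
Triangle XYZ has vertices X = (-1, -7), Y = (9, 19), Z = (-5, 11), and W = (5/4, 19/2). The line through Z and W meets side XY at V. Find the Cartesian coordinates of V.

(5, 43/5)

Barycentric coordinates of W with respect to XYZ: (1/4, 3/8, 3/8).
On side XY the Z-coordinate is zero; dropping W's Z-weight 3/8 and renormalizing the remaining 1/4 : 3/8 gives weights 2/5, 3/5 on X, Y.
V = (2/5)·(-1, -7) + (3/5)·(9, 19) = (5, 43/5).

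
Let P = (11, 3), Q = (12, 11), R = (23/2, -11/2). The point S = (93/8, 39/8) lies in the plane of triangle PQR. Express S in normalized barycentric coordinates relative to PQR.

Signed area of the reference triangle: [PQR] = ½·(11·(11−(-11/2)) + 12·(-11/2−3) + (23/2)·(3−11)) = ½·(363/2 − 102 − 92) = -25/4.
[SQR] = ½·((93/8)·(11−(-11/2)) + 12·(-11/2−(39/8)) + (23/2)·(39/8−11)) = ½·(3069/16 − 249/2 − 1127/16) = -25/16, so the P-coordinate is (-25/16)/(-25/4) = 1/4.
[PSR] = ½·(11·(39/8−(-11/2)) + (93/8)·(-11/2−3) + (23/2)·(3−(39/8))) = ½·(913/8 − 1581/16 − 345/16) = -25/8, so the Q-coordinate is 1/2.
[PQS] = ½·(11·(11−(39/8)) + 12·(39/8−3) + (93/8)·(3−11)) = ½·(539/8 + 45/2 − 93) = -25/16, so the R-coordinate is 1/4.
Check: 1/4 + 1/2 + 1/4 = 1.

(1/4, 1/2, 1/4)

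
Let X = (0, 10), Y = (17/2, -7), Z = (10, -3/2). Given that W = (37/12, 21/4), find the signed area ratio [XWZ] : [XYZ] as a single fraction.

[XYZ] = ½·(0·(-7−(-3/2)) + (17/2)·(-3/2−10) + 10·(10−(-7))) = ½·(0 − 391/4 + 170) = 289/8.
[XWZ] = ½·(0·(21/4−(-3/2)) + (37/12)·(-3/2−10) + 10·(10−(21/4))) = ½·(0 − 851/24 + 95/2) = 289/48, so the ratio is (289/48)/(289/8) = 1/6.

1/6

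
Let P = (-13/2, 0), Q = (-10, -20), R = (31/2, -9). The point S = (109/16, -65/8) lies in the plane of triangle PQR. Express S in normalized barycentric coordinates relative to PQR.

(1/4, 1/8, 5/8)

Signed area of the reference triangle: [PQR] = ½·((-13/2)·(-20−(-9)) + (-10)·(-9−0) + (31/2)·(0−(-20))) = ½·(143/2 + 90 + 310) = 943/4.
[SQR] = ½·((109/16)·(-20−(-9)) + (-10)·(-9−(-65/8)) + (31/2)·(-65/8−(-20))) = ½·(-1199/16 + 35/4 + 2945/16) = 943/16, so the P-coordinate is (943/16)/(943/4) = 1/4.
[PSR] = ½·((-13/2)·(-65/8−(-9)) + (109/16)·(-9−0) + (31/2)·(0−(-65/8))) = ½·(-91/16 − 981/16 + 2015/16) = 943/32, so the Q-coordinate is 1/8.
[PQS] = ½·((-13/2)·(-20−(-65/8)) + (-10)·(-65/8−0) + (109/16)·(0−(-20))) = ½·(1235/16 + 325/4 + 545/4) = 4715/32, so the R-coordinate is 5/8.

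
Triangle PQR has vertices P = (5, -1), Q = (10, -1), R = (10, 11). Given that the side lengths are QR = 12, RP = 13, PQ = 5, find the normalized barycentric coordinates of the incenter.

(2/5, 13/30, 1/6)

The incenter has barycentric coordinates proportional to the opposite side lengths: (12 : 13 : 5).
Normalizing by 12+13+5 = 30 gives (2/5, 13/30, 1/6).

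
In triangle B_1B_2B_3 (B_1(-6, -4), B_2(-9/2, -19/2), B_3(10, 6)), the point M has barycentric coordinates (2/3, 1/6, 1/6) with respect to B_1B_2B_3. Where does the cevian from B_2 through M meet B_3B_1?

(-14/5, -2)

Line B_2M meets B_3B_1 where the B_2-coordinate vanishes; zeroing M's B_2-weight and renormalizing leaves B_3, B_1-weights 1/6 : 2/3 → (1/5, 4/5).
So N = (1/5)·B_3 + (4/5)·B_1 = (-14/5, -2).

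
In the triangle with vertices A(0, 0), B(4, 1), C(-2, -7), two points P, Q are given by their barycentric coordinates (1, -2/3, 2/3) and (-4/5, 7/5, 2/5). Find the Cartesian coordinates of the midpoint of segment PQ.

Barycentric coordinates of the midpoint are the average: (1/10, 11/30, 8/15).
Converting: (1/10)·A + (11/30)·B + (8/15)·C = (2/5, -101/30).

(2/5, -101/30)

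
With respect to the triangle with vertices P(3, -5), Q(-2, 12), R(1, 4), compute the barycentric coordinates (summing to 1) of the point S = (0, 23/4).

(1/4, 1/2, 1/4)

Signed area of the reference triangle: [PQR] = ½·(3·(12−4) + (-2)·(4−(-5)) + 1·(-5−12)) = ½·(24 − 18 − 17) = -11/2.
[SQR] = ½·(0·(12−4) + (-2)·(4−(23/4)) + 1·(23/4−12)) = ½·(0 + 7/2 − 25/4) = -11/8, so the P-coordinate is (-11/8)/(-11/2) = 1/4.
[PSR] = ½·(3·(23/4−4) + 0·(4−(-5)) + 1·(-5−(23/4))) = ½·(21/4 + 0 − 43/4) = -11/4, so the Q-coordinate is 1/2.
[PQS] = ½·(3·(12−(23/4)) + (-2)·(23/4−(-5)) + 0·(-5−12)) = ½·(75/4 − 43/2 + 0) = -11/8, so the R-coordinate is 1/4.
Check: 1/4 + 1/2 + 1/4 = 1.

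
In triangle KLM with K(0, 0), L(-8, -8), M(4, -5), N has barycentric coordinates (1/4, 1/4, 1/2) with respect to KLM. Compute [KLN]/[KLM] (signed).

1/2

The signed ratio [KLN]/[KLM] equals the barycentric coordinate of N at vertex M, which is 1/2.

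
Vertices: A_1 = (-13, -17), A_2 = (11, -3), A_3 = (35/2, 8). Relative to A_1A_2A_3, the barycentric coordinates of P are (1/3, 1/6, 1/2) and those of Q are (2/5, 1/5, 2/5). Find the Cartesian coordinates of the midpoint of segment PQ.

Barycentric coordinates of the midpoint are the average: (11/30, 11/60, 9/20).
Converting: (11/30)·A_1 + (11/60)·A_2 + (9/20)·A_3 = (41/8, -191/60).

(41/8, -191/60)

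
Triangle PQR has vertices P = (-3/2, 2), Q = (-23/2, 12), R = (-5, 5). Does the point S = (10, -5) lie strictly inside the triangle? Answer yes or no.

Barycentric coordinates of S: (8, 2, -9).
The three coordinates are positive, positive, negative; a point is interior exactly when all three are positive.

no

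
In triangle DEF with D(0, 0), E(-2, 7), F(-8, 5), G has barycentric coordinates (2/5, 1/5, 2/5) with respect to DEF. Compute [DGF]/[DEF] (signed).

1/5

The signed ratio [DGF]/[DEF] equals the barycentric coordinate of G at vertex E, which is 1/5.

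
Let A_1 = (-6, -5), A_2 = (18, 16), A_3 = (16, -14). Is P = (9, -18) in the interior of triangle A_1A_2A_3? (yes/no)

Barycentric coordinates of P: (101/339, -151/678, 209/226).
The three coordinates are positive, negative, positive; a point is interior exactly when all three are positive.

no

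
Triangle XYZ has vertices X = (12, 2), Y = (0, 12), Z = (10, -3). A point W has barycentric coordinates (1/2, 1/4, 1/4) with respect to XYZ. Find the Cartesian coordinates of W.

(17/2, 13/4)

W = (1/2)·X + (1/4)·Y + (1/4)·Z.
x-coordinate: (1/2)·12 + (1/4)·0 + (1/4)·10 = 17/2.
y-coordinate: (1/2)·2 + (1/4)·12 + (1/4)·(-3) = 13/4.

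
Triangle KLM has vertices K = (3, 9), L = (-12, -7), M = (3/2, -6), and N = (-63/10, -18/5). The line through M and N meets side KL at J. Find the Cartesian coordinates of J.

Barycentric coordinates of N with respect to KLM: (1/5, 3/5, 1/5).
On side KL the M-coordinate is zero; dropping N's M-weight 1/5 and renormalizing the remaining 1/5 : 3/5 gives weights 1/4, 3/4 on K, L.
J = (1/4)·(3, 9) + (3/4)·(-12, -7) = (-33/4, -3).

(-33/4, -3)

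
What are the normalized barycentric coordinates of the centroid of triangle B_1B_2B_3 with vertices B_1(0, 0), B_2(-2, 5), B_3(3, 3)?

The centroid is the average of the vertices, so each weight is 1/3.

(1/3, 1/3, 1/3)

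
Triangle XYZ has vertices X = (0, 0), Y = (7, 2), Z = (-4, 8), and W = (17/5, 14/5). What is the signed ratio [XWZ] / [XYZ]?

3/5

[XYZ] = ½·(0·(2−8) + 7·(8−0) + (-4)·(0−2)) = ½·(0 + 56 + 8) = 32.
[XWZ] = ½·(0·(14/5−8) + (17/5)·(8−0) + (-4)·(0−(14/5))) = ½·(0 + 136/5 + 56/5) = 96/5, so the ratio is (96/5)/32 = 3/5.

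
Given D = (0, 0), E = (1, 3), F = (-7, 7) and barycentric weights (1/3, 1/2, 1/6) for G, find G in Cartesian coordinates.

(-2/3, 8/3)

G = (1/3)·D + (1/2)·E + (1/6)·F.
x-coordinate: (1/3)·0 + (1/2)·1 + (1/6)·(-7) = -2/3.
y-coordinate: (1/3)·0 + (1/2)·3 + (1/6)·7 = 8/3.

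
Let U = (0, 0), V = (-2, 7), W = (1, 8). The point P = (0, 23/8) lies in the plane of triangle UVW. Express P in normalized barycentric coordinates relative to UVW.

(5/8, 1/8, 1/4)

Signed area of the reference triangle: [UVW] = ½·(0·(7−8) + (-2)·(8−0) + 1·(0−7)) = ½·(0 − 16 − 7) = -23/2.
[PVW] = ½·(0·(7−8) + (-2)·(8−(23/8)) + 1·(23/8−7)) = ½·(0 − 41/4 − 33/8) = -115/16, so the U-coordinate is (-115/16)/(-23/2) = 5/8.
[UPW] = ½·(0·(23/8−8) + 0·(8−0) + 1·(0−(23/8))) = ½·(0 + 0 − 23/8) = -23/16, so the V-coordinate is 1/8.
[UVP] = ½·(0·(7−(23/8)) + (-2)·(23/8−0) + 0·(0−7)) = ½·(0 − 23/4 + 0) = -23/8, so the W-coordinate is 1/4.
Check: 5/8 + 1/8 + 1/4 = 1.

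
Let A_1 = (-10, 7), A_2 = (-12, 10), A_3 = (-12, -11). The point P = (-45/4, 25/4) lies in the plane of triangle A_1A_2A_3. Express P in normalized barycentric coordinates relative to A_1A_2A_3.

Signed area of the reference triangle: [A_1A_2A_3] = ½·((-10)·(10−(-11)) + (-12)·(-11−7) + (-12)·(7−10)) = ½·(-210 + 216 + 36) = 21.
[PA_2A_3] = ½·((-45/4)·(10−(-11)) + (-12)·(-11−(25/4)) + (-12)·(25/4−10)) = ½·(-945/4 + 207 + 45) = 63/8, so the A_1-coordinate is (63/8)/21 = 3/8.
[A_1PA_3] = ½·((-10)·(25/4−(-11)) + (-45/4)·(-11−7) + (-12)·(7−(25/4))) = ½·(-345/2 + 405/2 − 9) = 21/2, so the A_2-coordinate is 1/2.
[A_1A_2P] = ½·((-10)·(10−(25/4)) + (-12)·(25/4−7) + (-45/4)·(7−10)) = ½·(-75/2 + 9 + 135/4) = 21/8, so the A_3-coordinate is 1/8.

(3/8, 1/2, 1/8)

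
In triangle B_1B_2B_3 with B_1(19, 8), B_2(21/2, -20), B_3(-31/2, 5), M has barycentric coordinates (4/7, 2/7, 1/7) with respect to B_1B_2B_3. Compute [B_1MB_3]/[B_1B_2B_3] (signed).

2/7

The signed ratio [B_1MB_3]/[B_1B_2B_3] equals the barycentric coordinate of M at vertex B_2, which is 2/7.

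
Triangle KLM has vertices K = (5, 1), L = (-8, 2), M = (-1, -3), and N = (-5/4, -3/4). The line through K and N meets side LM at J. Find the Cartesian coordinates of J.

Barycentric coordinates of N with respect to KLM: (1/4, 1/4, 1/2).
On side LM the K-coordinate is zero; dropping N's K-weight 1/4 and renormalizing the remaining 1/4 : 1/2 gives weights 1/3, 2/3 on L, M.
J = (1/3)·(-8, 2) + (2/3)·(-1, -3) = (-10/3, -4/3).

(-10/3, -4/3)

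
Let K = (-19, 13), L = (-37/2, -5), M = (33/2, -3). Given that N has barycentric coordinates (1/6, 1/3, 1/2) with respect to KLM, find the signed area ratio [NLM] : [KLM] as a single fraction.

The signed ratio [NLM]/[KLM] equals the barycentric coordinate of N at vertex K, which is 1/6.

1/6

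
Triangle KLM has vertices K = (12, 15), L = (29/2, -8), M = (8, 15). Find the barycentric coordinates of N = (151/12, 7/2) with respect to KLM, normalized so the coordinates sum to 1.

(1/3, 1/2, 1/6)

Signed area of the reference triangle: [KLM] = ½·(12·(-8−15) + (29/2)·(15−15) + 8·(15−(-8))) = ½·(-276 + 0 + 184) = -46.
[NLM] = ½·((151/12)·(-8−15) + (29/2)·(15−(7/2)) + 8·(7/2−(-8))) = ½·(-3473/12 + 667/4 + 92) = -46/3, so the K-coordinate is (-46/3)/(-46) = 1/3.
[KNM] = ½·(12·(7/2−15) + (151/12)·(15−15) + 8·(15−(7/2))) = ½·(-138 + 0 + 92) = -23, so the L-coordinate is 1/2.
[KLN] = ½·(12·(-8−(7/2)) + (29/2)·(7/2−15) + (151/12)·(15−(-8))) = ½·(-138 − 667/4 + 3473/12) = -23/3, so the M-coordinate is 1/6.
Check: 1/3 + 1/2 + 1/6 = 1.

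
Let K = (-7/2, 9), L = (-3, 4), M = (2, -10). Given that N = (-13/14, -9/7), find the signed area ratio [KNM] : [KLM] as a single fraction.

3/7

[KLM] = ½·((-7/2)·(4−(-10)) + (-3)·(-10−9) + 2·(9−4)) = ½·(-49 + 57 + 10) = 9.
[KNM] = ½·((-7/2)·(-9/7−(-10)) + (-13/14)·(-10−9) + 2·(9−(-9/7))) = ½·(-61/2 + 247/14 + 144/7) = 27/7, so the ratio is (27/7)/9 = 3/7.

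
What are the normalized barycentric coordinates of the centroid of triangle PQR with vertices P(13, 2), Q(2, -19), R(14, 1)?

(1/3, 1/3, 1/3)

The centroid is the average of the vertices, so each weight is 1/3.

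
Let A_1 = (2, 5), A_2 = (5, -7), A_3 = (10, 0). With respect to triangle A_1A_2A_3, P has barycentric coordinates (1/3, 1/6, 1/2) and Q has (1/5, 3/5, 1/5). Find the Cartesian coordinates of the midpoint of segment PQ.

(119/20, -27/20)

Barycentric coordinates of the midpoint are the average: (4/15, 23/60, 7/20).
Converting: (4/15)·A_1 + (23/60)·A_2 + (7/20)·A_3 = (119/20, -27/20).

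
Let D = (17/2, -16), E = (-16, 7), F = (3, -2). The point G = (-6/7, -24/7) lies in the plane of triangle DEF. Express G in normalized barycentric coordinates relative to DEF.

(2/7, 2/7, 3/7)

Signed area of the reference triangle: [DEF] = ½·((17/2)·(7−(-2)) + (-16)·(-2−(-16)) + 3·(-16−7)) = ½·(153/2 − 224 − 69) = -433/4.
[GEF] = ½·((-6/7)·(7−(-2)) + (-16)·(-2−(-24/7)) + 3·(-24/7−7)) = ½·(-54/7 − 160/7 − 219/7) = -433/14, so the D-coordinate is (-433/14)/(-433/4) = 2/7.
[DGF] = ½·((17/2)·(-24/7−(-2)) + (-6/7)·(-2−(-16)) + 3·(-16−(-24/7))) = ½·(-85/7 − 12 − 264/7) = -433/14, so the E-coordinate is 2/7.
[DEG] = ½·((17/2)·(7−(-24/7)) + (-16)·(-24/7−(-16)) + (-6/7)·(-16−7)) = ½·(1241/14 − 1408/7 + 138/7) = -1299/28, so the F-coordinate is 3/7.
Check: 2/7 + 2/7 + 3/7 = 1.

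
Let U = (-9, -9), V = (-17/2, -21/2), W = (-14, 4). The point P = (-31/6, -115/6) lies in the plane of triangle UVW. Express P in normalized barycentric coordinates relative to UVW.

Signed area of the reference triangle: [UVW] = ½·((-9)·(-21/2−4) + (-17/2)·(4−(-9)) + (-14)·(-9−(-21/2))) = ½·(261/2 − 221/2 − 21) = -1/2.
[PVW] = ½·((-31/6)·(-21/2−4) + (-17/2)·(4−(-115/6)) + (-14)·(-115/6−(-21/2))) = ½·(899/12 − 2363/12 + 364/3) = -1/3, so the U-coordinate is (-1/3)/(-1/2) = 2/3.
[UPW] = ½·((-9)·(-115/6−4) + (-31/6)·(4−(-9)) + (-14)·(-9−(-115/6))) = ½·(417/2 − 403/6 − 427/3) = -1/2, so the V-coordinate is 1.
[UVP] = ½·((-9)·(-21/2−(-115/6)) + (-17/2)·(-115/6−(-9)) + (-31/6)·(-9−(-21/2))) = ½·(-78 + 1037/12 − 31/4) = 1/3, so the W-coordinate is -2/3.
Check: 2/3 + 1 − 2/3 = 1.

(2/3, 1, -2/3)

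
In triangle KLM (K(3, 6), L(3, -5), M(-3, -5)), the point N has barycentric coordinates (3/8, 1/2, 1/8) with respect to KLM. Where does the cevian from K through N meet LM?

(9/5, -5)

Line KN meets LM where the K-coordinate vanishes; zeroing N's K-weight and renormalizing leaves L, M-weights 1/2 : 1/8 → (4/5, 1/5).
So J = (4/5)·L + (1/5)·M = (9/5, -5).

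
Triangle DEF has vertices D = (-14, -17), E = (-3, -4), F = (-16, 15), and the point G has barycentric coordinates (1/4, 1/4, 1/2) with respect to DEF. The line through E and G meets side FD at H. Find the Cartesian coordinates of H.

Line EG meets FD where the E-coordinate vanishes; zeroing G's E-weight and renormalizing leaves F, D-weights 1/2 : 1/4 → (2/3, 1/3).
So H = (2/3)·F + (1/3)·D = (-46/3, 13/3).

(-46/3, 13/3)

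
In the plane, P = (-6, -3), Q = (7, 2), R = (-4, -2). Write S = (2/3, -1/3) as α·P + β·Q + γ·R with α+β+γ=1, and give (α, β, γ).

Signed area of the reference triangle: [PQR] = ½·((-6)·(2−(-2)) + 7·(-2−(-3)) + (-4)·(-3−2)) = ½·(-24 + 7 + 20) = 3/2.
[SQR] = ½·((2/3)·(2−(-2)) + 7·(-2−(-1/3)) + (-4)·(-1/3−2)) = ½·(8/3 − 35/3 + 28/3) = 1/6, so the P-coordinate is (1/6)/(3/2) = 1/9.
[PSR] = ½·((-6)·(-1/3−(-2)) + (2/3)·(-2−(-3)) + (-4)·(-3−(-1/3))) = ½·(-10 + 2/3 + 32/3) = 2/3, so the Q-coordinate is 4/9.
[PQS] = ½·((-6)·(2−(-1/3)) + 7·(-1/3−(-3)) + (2/3)·(-3−2)) = ½·(-14 + 56/3 − 10/3) = 2/3, so the R-coordinate is 4/9.

(1/9, 4/9, 4/9)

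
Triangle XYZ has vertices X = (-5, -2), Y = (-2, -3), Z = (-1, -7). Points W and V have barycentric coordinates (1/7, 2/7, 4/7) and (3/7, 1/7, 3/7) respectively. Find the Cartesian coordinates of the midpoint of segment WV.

(-33/14, -33/7)

Barycentric coordinates of the midpoint are the average: (2/7, 3/14, 1/2).
Converting: (2/7)·X + (3/14)·Y + (1/2)·Z = (-33/14, -33/7).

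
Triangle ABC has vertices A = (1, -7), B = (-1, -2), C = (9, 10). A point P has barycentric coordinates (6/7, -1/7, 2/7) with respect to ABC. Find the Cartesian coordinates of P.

P = (6/7)·A + (-1/7)·B + (2/7)·C.
x-coordinate: (6/7)·1 + (-1/7)·(-1) + (2/7)·9 = 25/7.
y-coordinate: (6/7)·(-7) + (-1/7)·(-2) + (2/7)·10 = -20/7.

(25/7, -20/7)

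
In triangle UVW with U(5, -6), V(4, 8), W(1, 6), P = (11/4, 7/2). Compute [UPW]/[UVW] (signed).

1/4

[UVW] = ½·(5·(8−6) + 4·(6−(-6)) + 1·(-6−8)) = ½·(10 + 48 − 14) = 22.
[UPW] = ½·(5·(7/2−6) + (11/4)·(6−(-6)) + 1·(-6−(7/2))) = ½·(-25/2 + 33 − 19/2) = 11/2, so the ratio is (11/2)/22 = 1/4.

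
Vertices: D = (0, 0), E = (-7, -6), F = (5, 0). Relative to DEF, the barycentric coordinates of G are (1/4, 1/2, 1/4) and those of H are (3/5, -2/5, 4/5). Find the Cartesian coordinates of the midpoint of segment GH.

Barycentric coordinates of the midpoint are the average: (17/40, 1/20, 21/40).
Converting: (17/40)·D + (1/20)·E + (21/40)·F = (91/40, -3/10).

(91/40, -3/10)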